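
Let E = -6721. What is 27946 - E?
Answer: 34667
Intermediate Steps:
27946 - E = 27946 - 1*(-6721) = 27946 + 6721 = 34667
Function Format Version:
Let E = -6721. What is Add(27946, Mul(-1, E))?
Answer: 34667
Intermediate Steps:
Add(27946, Mul(-1, E)) = Add(27946, Mul(-1, -6721)) = Add(27946, 6721) = 34667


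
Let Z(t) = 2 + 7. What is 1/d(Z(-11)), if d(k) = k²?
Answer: 1/81 ≈ 0.012346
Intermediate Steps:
Z(t) = 9
1/d(Z(-11)) = 1/(9²) = 1/81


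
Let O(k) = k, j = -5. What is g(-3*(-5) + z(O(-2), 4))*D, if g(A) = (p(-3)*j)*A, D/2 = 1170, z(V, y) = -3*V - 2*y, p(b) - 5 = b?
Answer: -304200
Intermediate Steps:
p(b) = 5 + b
D = 2340 (D = 2*1170 = 2340)
g(A) = -10*A (g(A) = ((5 - 3)*(-5))*A = (2*(-5))*A = -10*A)
g(-3*(-5) + z(O(-2), 4))*D = -10*(-3*(-5) + (-3*(-2) - 2*4))*2340 = -10*(15 + (6 - 8))*2340 = -10*(15 - 2)*2340 = -10*13*2340 = -130*2340 = -304200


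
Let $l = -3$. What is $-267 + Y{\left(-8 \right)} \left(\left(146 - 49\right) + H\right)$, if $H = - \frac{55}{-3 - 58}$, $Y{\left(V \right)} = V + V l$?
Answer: $\frac{79265}{61} \approx 1299.4$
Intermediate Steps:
$Y{\left(V \right)} = - 2 V$ ($Y{\left(V \right)} = V + V \left(-3\right) = V - 3 V = - 2 V$)
$H = \frac{55}{61}$ ($H = - \frac{55}{-3 - 58} = - \frac{55}{-61} = \left(-55\right) \left(- \frac{1}{61}\right) = \frac{55}{61} \approx 0.90164$)
$-267 + Y{\left(-8 \right)} \left(\left(146 - 49\right) + H\right) = -267 + \left(-2\right) \left(-8\right) \left(\left(146 - 49\right) + \frac{55}{61}\right) = -267 + 16 \left(97 + \frac{55}{61}\right) = -267 + 16 \cdot \frac{5972}{61} = -267 + \frac{95552}{61} = \frac{79265}{61}$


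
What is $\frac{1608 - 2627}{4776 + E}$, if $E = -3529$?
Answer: $- \frac{1019}{1247} \approx -0.81716$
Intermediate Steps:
$\frac{1608 - 2627}{4776 + E} = \frac{1608 - 2627}{4776 - 3529} = - \frac{1019}{1247}$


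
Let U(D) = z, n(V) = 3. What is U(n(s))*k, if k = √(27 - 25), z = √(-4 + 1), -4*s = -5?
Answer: I*√6 ≈ 2.4495*I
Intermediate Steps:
s = 5/4 (s = -¼*(-5) = 5/4 ≈ 1.2500)
z = I*√3 (z = √(-3) = I*√3 ≈ 1.732*I)
U(D) = I*√3
k = √2 ≈ 1.4142
U(n(s))*k = (I*√3)*√2 = I*√6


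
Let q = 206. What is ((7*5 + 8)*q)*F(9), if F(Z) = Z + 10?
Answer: 168302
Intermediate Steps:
F(Z) = 10 + Z
((7*5 + 8)*q)*F(9) = ((7*5 + 8)*206)*(10 + 9) = ((35 + 8)*206)*19 = (43*206)*19 = 8858*19 = 168302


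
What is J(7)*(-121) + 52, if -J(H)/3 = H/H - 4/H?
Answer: 1453/7 ≈ 207.57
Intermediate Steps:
J(H) = -3 + 12/H (J(H) = -3*(H/H - 4/H) = -3*(1 - 4/H) = -3 + 12/H)
J(7)*(-121) + 52 = (-3 + 12/7)*(-121) + 52 = -9/7*(-121) + 52 = 1089/7 + 52 = 1453/7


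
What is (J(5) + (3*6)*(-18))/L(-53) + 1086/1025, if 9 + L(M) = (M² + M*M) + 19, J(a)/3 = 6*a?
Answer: 978693/961450 ≈ 1.0179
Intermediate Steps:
J(a) = 18*a (J(a) = 3*(6*a) = 18*a)
L(M) = 10 + 2*M² (L(M) = -9 + ((M² + M*M) + 19) = -9 + ((M² + M²) + 19) = -9 + (2*M² + 19) = -9 + (19 + 2*M²) = 10 + 2*M²)
(J(5) + (3*6)*(-18))/L(-53) + 1086/1025 = (18*5 + (3*6)*(-18))/(10 + 2*(-53)²) + 1086/1025 = (90 + 18*(-18))/(10 + 2*2809) + 1086*(1/1025) = (90 - 324)/(10 + 5618) + 1086/1025 = -234/5628 + 1086/1025 = -234*1/5628 + 1086/1025 = -39/938 + 1086/1025 = 978693/961450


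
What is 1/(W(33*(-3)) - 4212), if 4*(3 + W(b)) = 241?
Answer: -4/16619 ≈ -0.00024069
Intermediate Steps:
W(b) = 229/4 (W(b) = -3 + (1/4)*241 = -3 + 241/4 = 229/4)
1/(W(33*(-3)) - 4212) = 1/(229/4 - 4212) = 1/(-16619/4) = -4/16619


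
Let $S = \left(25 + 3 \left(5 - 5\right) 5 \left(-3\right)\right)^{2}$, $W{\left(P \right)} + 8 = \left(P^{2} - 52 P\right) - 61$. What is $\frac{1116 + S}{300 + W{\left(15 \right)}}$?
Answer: $- \frac{1741}{324} \approx -5.3735$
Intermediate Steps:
$W{\left(P \right)} = -69 + P^{2} - 52 P$ ($W{\left(P \right)} = -8 - \left(61 - P^{2} + 52 P\right) = -69 + P^{2} - 52 P$)
$S = 625$ ($S = \left(25 + 3 \cdot 0 \cdot 5 \left(-3\right)\right)^{2} = \left(25 + 0 \cdot 5 \left(-3\right)\right)^{2} = \left(25 + 0 \left(-3\right)\right)^{2} = \left(25 + 0\right)^{2} = 25^{2} = 625$)
$\frac{1116 + S}{300 + W{\left(15 \right)}} = \frac{1116 + 625}{300 - \left(849 - 225\right)} = \frac{1741}{300 - 624} = \frac{1741}{-324} = 1741 \left(- \frac{1}{324}\right) = - \frac{1741}{324}$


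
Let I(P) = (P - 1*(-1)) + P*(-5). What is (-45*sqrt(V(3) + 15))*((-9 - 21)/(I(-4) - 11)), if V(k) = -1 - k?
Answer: 225*sqrt(11) ≈ 746.24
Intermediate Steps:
I(P) = 1 - 4*P (I(P) = (P + 1) - 5*P = (1 + P) - 5*P = 1 - 4*P)
(-45*sqrt(V(3) + 15))*((-9 - 21)/(I(-4) - 11)) = (-45*sqrt((-1 - 1*3) + 15))*((-9 - 21)/((1 - 4*(-4)) - 11)) = (-45*sqrt((-1 - 3) + 15))*(-30/((1 + 16) - 11)) = (-45*sqrt(-4 + 15))*(-30/(17 - 11)) = (-45*sqrt(11))*(-30/6) = (-45*sqrt(11))*(-30*1/6) = -45*sqrt(11)*(-5) = 225*sqrt(11)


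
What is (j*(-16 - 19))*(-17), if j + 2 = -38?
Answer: -23800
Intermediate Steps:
j = -40 (j = -2 - 38 = -40)
(j*(-16 - 19))*(-17) = -40*(-16 - 19)*(-17) = -40*(-35)*(-17) = 1400*(-17) = -23800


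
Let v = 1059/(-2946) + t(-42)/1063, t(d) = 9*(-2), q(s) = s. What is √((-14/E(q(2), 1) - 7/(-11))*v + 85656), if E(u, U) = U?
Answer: √11294270050084327086/11482526 ≈ 292.68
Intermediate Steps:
t(d) = -18
v = -392915/1043866 (v = 1059/(-2946) - 18/1063 = 1059*(-1/2946) - 18*1/1063 = -353/982 - 18/1063 = -392915/1043866 ≈ -0.37640)
√((-14/E(q(2), 1) - 7/(-11))*v + 85656) = √((-14/1 - 7/(-11))*(-392915/1043866) + 85656) = √((-14*1 - 7*(-1/11))*(-392915/1043866) + 85656) = √((-14 + 7/11)*(-392915/1043866) + 85656) = √(-147/11*(-392915/1043866) + 85656) = √(57758505/11482526 + 85656) = √(983605005561/11482526) = √11294270050084327086/11482526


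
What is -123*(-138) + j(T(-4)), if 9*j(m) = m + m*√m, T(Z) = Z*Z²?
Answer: 152702/9 - 512*I/9 ≈ 16967.0 - 56.889*I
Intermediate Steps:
T(Z) = Z³
j(m) = m/9 + m^(3/2)/9 (j(m) = (m + m*√m)/9 = (m + m^(3/2))/9 = m/9 + m^(3/2)/9)
-123*(-138) + j(T(-4)) = -123*(-138) + ((⅑)*(-4)³ + ((-4)³)^(3/2)/9) = 16974 + ((⅑)*(-64) + (-64)^(3/2)/9) = 16974 + (-64/9 + (-512*I)/9) = 16974 + (-64/9 - 512*I/9) = 152702/9 - 512*I/9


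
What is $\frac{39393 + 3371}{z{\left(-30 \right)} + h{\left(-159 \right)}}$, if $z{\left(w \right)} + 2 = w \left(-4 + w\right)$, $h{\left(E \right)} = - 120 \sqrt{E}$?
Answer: $\frac{10883438}{831481} + \frac{1282920 i \sqrt{159}}{831481} \approx 13.089 + 19.456 i$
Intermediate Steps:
$z{\left(w \right)} = -2 + w \left(-4 + w\right)$
$\frac{39393 + 3371}{z{\left(-30 \right)} + h{\left(-159 \right)}} = \frac{39393 + 3371}{\left(-2 + \left(-30\right)^{2} - -120\right) - 120 \sqrt{-159}} = \frac{42764}{\left(-2 + 900 + 120\right) - 120 i \sqrt{159}} = \frac{42764}{1018 - 120 i \sqrt{159}}$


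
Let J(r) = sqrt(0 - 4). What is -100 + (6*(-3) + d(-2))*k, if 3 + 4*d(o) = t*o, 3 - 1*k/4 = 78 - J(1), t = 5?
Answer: 6275 - 170*I ≈ 6275.0 - 170.0*I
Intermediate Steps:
J(r) = 2*I (J(r) = sqrt(-4) = 2*I)
k = -300 + 8*I (k = 12 - 4*(78 - 2*I) = 12 + (-312 + 8*I) = -300 + 8*I ≈ -300.0 + 8.0*I)
d(o) = -3/4 + 5*o/4 (d(o) = -3/4 + (5*o)/4 = -3/4 + 5*o/4)
-100 + (6*(-3) + d(-2))*k = -100 + (6*(-3) + (-3/4 + (5/4)*(-2)))*(-300 + 8*I) = -100 + (-18 + (-3/4 - 5/2))*(-300 + 8*I) = -100 + (-18 - 13/4)*(-300 + 8*I) = -100 - 85*(-300 + 8*I)/4 = -100 + (6375 - 170*I) = 6275 - 170*I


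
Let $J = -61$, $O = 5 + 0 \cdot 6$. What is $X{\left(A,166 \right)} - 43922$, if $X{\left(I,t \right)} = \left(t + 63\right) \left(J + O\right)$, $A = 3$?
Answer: $-56746$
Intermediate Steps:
$O = 5$ ($O = 5 + 0 = 5$)
$X{\left(I,t \right)} = -3528 - 56 t$ ($X{\left(I,t \right)} = \left(t + 63\right) \left(-61 + 5\right) = \left(63 + t\right) \left(-56\right) = -3528 - 56 t$)
$X{\left(A,166 \right)} - 43922 = \left(-3528 - 9296\right) - 43922 = -12824 - 43922 = -56746$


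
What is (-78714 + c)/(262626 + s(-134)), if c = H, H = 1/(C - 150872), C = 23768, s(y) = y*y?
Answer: -10004864257/35663094528 ≈ -0.28054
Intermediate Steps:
s(y) = y²
H = -1/127104 (H = 1/(23768 - 150872) = 1/(-127104) = -1/127104 ≈ -7.8676e-6)
c = -1/127104 ≈ -7.8676e-6
(-78714 + c)/(262626 + s(-134)) = (-78714 - 1/127104)/(262626 + (-134)²) = -10004864257/(127104*(262626 + 17956)) = -10004864257/127104/280582 = -10004864257/127104*1/280582 = -10004864257/35663094528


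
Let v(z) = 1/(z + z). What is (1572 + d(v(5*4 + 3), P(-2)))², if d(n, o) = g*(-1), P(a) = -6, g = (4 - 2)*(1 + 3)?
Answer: 2446096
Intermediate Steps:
g = 8 (g = 2*4 = 8)
v(z) = 1/(2*z)
d(n, o) = -8 (d(n, o) = 8*(-1) = -8)
(1572 + d(v(5*4 + 3), P(-2)))² = (1572 - 8)² = 1564² = 2446096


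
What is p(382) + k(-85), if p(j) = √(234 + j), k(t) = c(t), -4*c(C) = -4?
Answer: 1 + 2*√154 ≈ 25.819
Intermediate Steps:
c(C) = 1 (c(C) = -¼*(-4) = 1)
k(t) = 1
p(382) + k(-85) = √(234 + 382) + 1 = √616 + 1 = 2*√154 + 1 = 1 + 2*√154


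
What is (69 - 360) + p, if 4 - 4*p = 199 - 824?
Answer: -535/4 ≈ -133.75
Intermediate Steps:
p = 629/4 (p = 1 - (199 - 824)/4 = 1 - ¼*(-625) = 1 + 625/4 = 629/4 ≈ 157.25)
(69 - 360) + p = (69 - 360) + 629/4 = -291 + 629/4 = -535/4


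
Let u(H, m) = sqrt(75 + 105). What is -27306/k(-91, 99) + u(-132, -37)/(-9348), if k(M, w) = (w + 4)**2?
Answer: -27306/10609 - sqrt(5)/1558 ≈ -2.5753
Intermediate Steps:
k(M, w) = (4 + w)**2
u(H, m) = 6*sqrt(5) (u(H, m) = sqrt(180) = 6*sqrt(5))
-27306/k(-91, 99) + u(-132, -37)/(-9348) = -27306/(4 + 99)**2 + (6*sqrt(5))/(-9348) = -27306/(103**2) + (6*sqrt(5))*(-1/9348) = -27306/10609 - sqrt(5)/1558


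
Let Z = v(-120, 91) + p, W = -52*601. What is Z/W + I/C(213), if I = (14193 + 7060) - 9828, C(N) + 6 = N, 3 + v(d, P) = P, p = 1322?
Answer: 178381115/3234582 ≈ 55.148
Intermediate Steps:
v(d, P) = -3 + P
C(N) = -6 + N
W = -31252
I = 11425 (I = 21253 - 9828 = 11425)
Z = 1410 (Z = (-3 + 91) + 1322 = 88 + 1322 = 1410)
Z/W + I/C(213) = 1410/(-31252) + 11425/(-6 + 213) = 1410*(-1/31252) + 11425/207 = -705/15626 + 11425*(1/207) = -705/15626 + 11425/207 = 178381115/3234582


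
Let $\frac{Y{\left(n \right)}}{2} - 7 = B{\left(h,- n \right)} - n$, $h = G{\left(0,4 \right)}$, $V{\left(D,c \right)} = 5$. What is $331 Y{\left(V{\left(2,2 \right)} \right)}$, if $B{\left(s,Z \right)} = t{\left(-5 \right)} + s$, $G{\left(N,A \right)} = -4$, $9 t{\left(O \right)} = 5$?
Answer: $- \frac{8606}{9} \approx -956.22$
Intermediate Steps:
$t{\left(O \right)} = \frac{5}{9}$ ($t{\left(O \right)} = \frac{1}{9} \cdot 5 = \frac{5}{9}$)
$h = -4$
$B{\left(s,Z \right)} = \frac{5}{9} + s$
$Y{\left(n \right)} = \frac{64}{9} - 2 n$ ($Y{\left(n \right)} = 14 + 2 \left(\left(\frac{5}{9} - 4\right) - n\right) = 14 + 2 \left(- \frac{31}{9} - n\right) = 14 - \left(\frac{62}{9} + 2 n\right) = \frac{64}{9} - 2 n$)
$331 Y{\left(V{\left(2,2 \right)} \right)} = 331 \left(\frac{64}{9} - 10\right) = 331 \left(- \frac{26}{9}\right) = - \frac{8606}{9}$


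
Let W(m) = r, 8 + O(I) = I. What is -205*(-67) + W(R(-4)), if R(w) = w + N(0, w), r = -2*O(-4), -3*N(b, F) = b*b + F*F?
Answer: 13759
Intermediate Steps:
N(b, F) = -F**2/3 - b**2/3 (N(b, F) = -(b*b + F*F)/3 = -(b**2 + F**2)/3 = -(F**2 + b**2)/3 = -F**2/3 - b**2/3)
O(I) = -8 + I
r = 24 (r = -2*(-8 - 4) = -2*(-12) = 24)
R(w) = w - w**2/3 (R(w) = w + (-w**2/3 - 1/3*0**2) = w + (-w**2/3 - 1/3*0) = w + (-w**2/3 + 0) = w - w**2/3)
W(m) = 24
-205*(-67) + W(R(-4)) = -205*(-67) + 24 = 13735 + 24 = 13759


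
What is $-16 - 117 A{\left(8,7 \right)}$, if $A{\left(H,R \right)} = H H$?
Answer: $-7504$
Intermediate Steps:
$A{\left(H,R \right)} = H^{2}$
$-16 - 117 A{\left(8,7 \right)} = -16 - 117 \cdot 8^{2} = -16 - 7488 = -7504$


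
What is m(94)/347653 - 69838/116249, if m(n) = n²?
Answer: -23252214050/40414313597 ≈ -0.57535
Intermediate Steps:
m(94)/347653 - 69838/116249 = 94²/347653 - 69838/116249 = 8836*(1/347653) - 69838*1/116249 = 8836/347653 - 69838/116249 = -23252214050/40414313597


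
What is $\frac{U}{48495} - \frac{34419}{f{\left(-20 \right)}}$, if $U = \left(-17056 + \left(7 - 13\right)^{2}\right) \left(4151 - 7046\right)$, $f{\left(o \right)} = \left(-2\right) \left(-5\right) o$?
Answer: $\frac{768248627}{646600} \approx 1188.1$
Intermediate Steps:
$f{\left(o \right)} = 10 o$
$U = 49272900$ ($U = \left(-17056 + \left(-6\right)^{2}\right) \left(-2895\right) = \left(-17056 + 36\right) \left(-2895\right) = \left(-17020\right) \left(-2895\right) = 49272900$)
$\frac{U}{48495} - \frac{34419}{f{\left(-20 \right)}} = \frac{49272900}{48495} - \frac{34419}{10 \left(-20\right)} = 49272900 \cdot \frac{1}{48495} - \frac{34419}{-200} = \frac{3284860}{3233} - - \frac{34419}{200} = \frac{3284860}{3233} + \frac{34419}{200} = \frac{768248627}{646600}$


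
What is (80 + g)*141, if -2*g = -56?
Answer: 15228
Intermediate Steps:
g = 28 (g = -1/2*(-56) = 28)
(80 + g)*141 = (80 + 28)*141 = 108*141 = 15228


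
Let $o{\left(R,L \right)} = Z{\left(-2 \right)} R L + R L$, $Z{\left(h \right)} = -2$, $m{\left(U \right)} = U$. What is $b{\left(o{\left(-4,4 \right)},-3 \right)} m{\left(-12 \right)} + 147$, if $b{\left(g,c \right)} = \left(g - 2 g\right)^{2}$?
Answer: $-2925$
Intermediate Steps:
$o{\left(R,L \right)} = - L R$ ($o{\left(R,L \right)} = - 2 R L + R L = - 2 L R + L R = - L R$)
$b{\left(g,c \right)} = g^{2}$ ($b{\left(g,c \right)} = \left(- g\right)^{2} = g^{2}$)
$b{\left(o{\left(-4,4 \right)},-3 \right)} m{\left(-12 \right)} + 147 = \left(\left(-1\right) 4 \left(-4\right)\right)^{2} \left(-12\right) + 147 = 16^{2} \left(-12\right) + 147 = 256 \left(-12\right) + 147 = -3072 + 147 = -2925$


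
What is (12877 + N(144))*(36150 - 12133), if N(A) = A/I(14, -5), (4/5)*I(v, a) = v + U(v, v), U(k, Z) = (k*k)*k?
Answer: 304628893493/985 ≈ 3.0927e+8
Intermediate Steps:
U(k, Z) = k³ (U(k, Z) = k²*k = k³)
I(v, a) = 5*v/4 + 5*v³/4 (I(v, a) = 5*(v + v³)/4 = 5*v/4 + 5*v³/4)
N(A) = 2*A/6895 (N(A) = A/(((5/4)*14*(1 + 14²))) = A/(((5/4)*14*(1 + 196))) = A/(((5/4)*14*197)) = A/(6895/2) = A*(2/6895) = 2*A/6895)
(12877 + N(144))*(36150 - 12133) = (12877 + (2/6895)*144)*(36150 - 12133) = (12877 + 288/6895)*24017 = (88787203/6895)*24017 = 304628893493/985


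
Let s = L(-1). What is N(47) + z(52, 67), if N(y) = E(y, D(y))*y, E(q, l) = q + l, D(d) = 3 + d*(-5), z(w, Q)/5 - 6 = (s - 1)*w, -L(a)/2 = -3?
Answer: -7365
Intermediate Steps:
L(a) = 6 (L(a) = -2*(-3) = 6)
s = 6
z(w, Q) = 30 + 25*w (z(w, Q) = 30 + 5*((6 - 1)*w) = 30 + 5*(5*w) = 30 + 25*w)
D(d) = 3 - 5*d
E(q, l) = l + q
N(y) = y*(3 - 4*y) (N(y) = ((3 - 5*y) + y)*y = (3 - 4*y)*y = y*(3 - 4*y))
N(47) + z(52, 67) = 47*(3 - 4*47) + (30 + 25*52) = 47*(3 - 188) + (30 + 1300) = 47*(-185) + 1330 = -8695 + 1330 = -7365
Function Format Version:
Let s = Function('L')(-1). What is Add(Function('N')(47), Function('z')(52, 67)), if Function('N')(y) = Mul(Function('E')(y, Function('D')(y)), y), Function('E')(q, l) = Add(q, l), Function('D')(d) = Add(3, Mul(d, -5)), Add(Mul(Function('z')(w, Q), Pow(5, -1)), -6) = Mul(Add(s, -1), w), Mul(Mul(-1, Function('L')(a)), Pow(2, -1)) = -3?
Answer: -7365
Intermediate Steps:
Function('L')(a) = 6 (Function('L')(a) = Mul(-2, -3) = 6)
s = 6
Function('z')(w, Q) = Add(30, Mul(25, w)) (Function('z')(w, Q) = Add(30, Mul(5, Mul(Add(6, -1), w))) = Add(30, Mul(5, Mul(5, w))) = Add(30, Mul(25, w)))
Function('D')(d) = Add(3, Mul(-5, d))
Function('E')(q, l) = Add(l, q)
Function('N')(y) = Mul(y, Add(3, Mul(-4, y))) (Function('N')(y) = Mul(Add(Add(3, Mul(-5, y)), y), y) = Mul(Add(3, Mul(-4, y)), y) = Mul(y, Add(3, Mul(-4, y))))
Add(Function('N')(47), Function('z')(52, 67)) = Add(Mul(47, Add(3, Mul(-4, 47))), Add(30, Mul(25, 52))) = Add(Mul(47, Add(3, -188)), Add(30, 1300)) = Add(Mul(47, -185), 1330) = Add(-8695, 1330) = -7365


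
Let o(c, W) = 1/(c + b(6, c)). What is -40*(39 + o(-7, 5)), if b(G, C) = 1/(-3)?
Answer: -17100/11 ≈ -1554.5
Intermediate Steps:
b(G, C) = -1/3
o(c, W) = 1/(-1/3 + c) (o(c, W) = 1/(c - 1/3) = 1/(-1/3 + c))
-40*(39 + o(-7, 5)) = -40*(39 + 3/(-1 + 3*(-7))) = -40*(39 + 3/(-1 - 21)) = -40*(39 + 3/(-22)) = -40*(39 + 3*(-1/22)) = -40*(39 - 3/22) = -40*855/22 = -17100/11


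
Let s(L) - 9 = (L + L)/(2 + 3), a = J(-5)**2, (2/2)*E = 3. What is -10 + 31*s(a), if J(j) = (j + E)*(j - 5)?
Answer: 5229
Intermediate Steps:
E = 3
J(j) = (-5 + j)*(3 + j) (J(j) = (j + 3)*(j - 5) = (3 + j)*(-5 + j) = (-5 + j)*(3 + j))
a = 400 (a = (-15 + (-5)**2 - 2*(-5))**2 = (-15 + 25 + 10)**2 = 20**2 = 400)
s(L) = 9 + 2*L/5 (s(L) = 9 + (L + L)/(2 + 3) = 9 + (2*L)/5 = 9 + (2*L)*(1/5) = 9 + 2*L/5)
-10 + 31*s(a) = -10 + 31*(9 + (2/5)*400) = -10 + 31*(9 + 160) = -10 + 31*169 = -10 + 5239 = 5229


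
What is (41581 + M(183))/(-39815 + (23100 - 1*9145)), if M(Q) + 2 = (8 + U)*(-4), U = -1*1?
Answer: -41551/25860 ≈ -1.6068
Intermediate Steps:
U = -1
M(Q) = -30 (M(Q) = -2 + (8 - 1)*(-4) = -2 + 7*(-4) = -2 - 28 = -30)
(41581 + M(183))/(-39815 + (23100 - 1*9145)) = (41581 - 30)/(-39815 + (23100 - 1*9145)) = 41551/(-39815 + (23100 - 9145)) = 41551/(-39815 + 13955) = 41551/(-25860) = 41551*(-1/25860) = -41551/25860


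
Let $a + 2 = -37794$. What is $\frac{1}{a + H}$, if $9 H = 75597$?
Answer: $- \frac{3}{88189} \approx -3.4018 \cdot 10^{-5}$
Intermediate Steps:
$a = -37796$ ($a = -2 - 37794 = -37796$)
$H = \frac{25199}{3}$ ($H = \frac{1}{9} \cdot 75597 = \frac{25199}{3} \approx 8399.7$)
$\frac{1}{a + H} = \frac{1}{-37796 + \frac{25199}{3}} = \frac{1}{- \frac{88189}{3}} = - \frac{3}{88189}$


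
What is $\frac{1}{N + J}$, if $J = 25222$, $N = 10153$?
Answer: $\frac{1}{35375} \approx 2.8269 \cdot 10^{-5}$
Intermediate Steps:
$\frac{1}{N + J} = \frac{1}{10153 + 25222} = \frac{1}{35375}$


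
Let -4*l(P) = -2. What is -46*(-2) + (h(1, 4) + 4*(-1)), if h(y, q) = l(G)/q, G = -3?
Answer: 705/8 ≈ 88.125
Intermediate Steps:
l(P) = 1/2 (l(P) = -1/4*(-2) = 1/2)
h(y, q) = 1/(2*q)
-46*(-2) + (h(1, 4) + 4*(-1)) = -46*(-2) + ((1/2)/4 + 4*(-1)) = 92 + ((1/2)*(1/4) - 4) = 92 + (1/8 - 4) = 92 - 31/8 = 705/8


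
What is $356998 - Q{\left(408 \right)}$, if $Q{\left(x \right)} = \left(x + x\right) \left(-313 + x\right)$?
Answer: $279478$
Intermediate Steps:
$Q{\left(x \right)} = 2 x \left(-313 + x\right)$
$356998 - Q{\left(408 \right)} = 356998 - 2 \cdot 408 \left(-313 + 408\right) = 356998 - 2 \cdot 408 \cdot 95 = 356998 - 77520 = 279478$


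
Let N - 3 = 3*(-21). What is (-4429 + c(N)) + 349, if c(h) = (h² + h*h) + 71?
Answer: 3191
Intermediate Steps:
N = -60 (N = 3 + 3*(-21) = 3 - 63 = -60)
c(h) = 71 + 2*h² (c(h) = (h² + h²) + 71 = 2*h² + 71 = 71 + 2*h²)
(-4429 + c(N)) + 349 = (-4429 + (71 + 2*(-60)²)) + 349 = (-4429 + (71 + 2*3600)) + 349 = (-4429 + (71 + 7200)) + 349 = (-4429 + 7271) + 349 = 2842 + 349 = 3191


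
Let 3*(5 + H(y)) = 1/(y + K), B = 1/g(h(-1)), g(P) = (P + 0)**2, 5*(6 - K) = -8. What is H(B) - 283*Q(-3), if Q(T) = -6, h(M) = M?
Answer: 218402/129 ≈ 1693.0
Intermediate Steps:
K = 38/5 (K = 6 - 1/5*(-8) = 6 + 8/5 = 38/5 ≈ 7.6000)
g(P) = P**2
B = 1 (B = 1/((-1)**2) = 1/1 = 1)
H(y) = -5 + 1/(3*(38/5 + y)) (H(y) = -5 + 1/(3*(y + 38/5)) = -5 + 1/(3*(38/5 + y)))
H(B) - 283*Q(-3) = 5*(-113 - 15*1)/(3*(38 + 5*1)) - 283*(-6) = 5*(-113 - 15)/(3*(38 + 5)) + 1698 = (5/3)*(-128)/43 + 1698 = (5/3)*(1/43)*(-128) + 1698 = -640/129 + 1698 = 218402/129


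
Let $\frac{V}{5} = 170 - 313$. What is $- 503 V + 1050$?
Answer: $360695$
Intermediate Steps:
$V = -715$ ($V = 5 \left(170 - 313\right) = 5 \left(-143\right) = -715$)
$- 503 V + 1050 = \left(-503\right) \left(-715\right) + 1050 = 359645 + 1050 = 360695$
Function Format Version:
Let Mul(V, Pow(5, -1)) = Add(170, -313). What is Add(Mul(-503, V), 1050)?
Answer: 360695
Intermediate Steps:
V = -715 (V = Mul(5, Add(170, -313)) = Mul(5, -143) = -715)
Add(Mul(-503, V), 1050) = Add(Mul(-503, -715), 1050) = Add(359645, 1050) = 360695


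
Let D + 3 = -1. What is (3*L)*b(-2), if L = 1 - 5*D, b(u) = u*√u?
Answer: -126*I*√2 ≈ -178.19*I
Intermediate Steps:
D = -4 (D = -3 - 1 = -4)
b(u) = u^(3/2)
L = 21 (L = 1 - 5*(-4) = 1 + 20 = 21)
(3*L)*b(-2) = (3*21)*(-2)^(3/2) = 63*(-2*I*√2) = -126*I*√2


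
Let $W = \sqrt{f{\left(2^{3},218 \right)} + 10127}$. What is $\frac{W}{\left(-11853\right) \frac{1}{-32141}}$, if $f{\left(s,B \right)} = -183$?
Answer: $\frac{64282 \sqrt{2486}}{11853} \approx 270.4$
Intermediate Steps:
$W = 2 \sqrt{2486}$ ($W = \sqrt{-183 + 10127} = \sqrt{9944} = 2 \sqrt{2486} \approx 99.72$)
$\frac{W}{\left(-11853\right) \frac{1}{-32141}} = \frac{2 \sqrt{2486}}{\left(-11853\right) \frac{1}{-32141}} = \frac{2 \sqrt{2486}}{\left(-11853\right) \left(- \frac{1}{32141}\right)} = \frac{2 \sqrt{2486}}{\frac{11853}{32141}} = 2 \sqrt{2486} \cdot \frac{32141}{11853} = \frac{64282 \sqrt{2486}}{11853}$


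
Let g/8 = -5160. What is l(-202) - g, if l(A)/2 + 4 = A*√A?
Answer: 41272 - 404*I*√202 ≈ 41272.0 - 5741.9*I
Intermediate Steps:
g = -41280 (g = 8*(-5160) = -41280)
l(A) = -8 + 2*A^(3/2) (l(A) = -8 + 2*(A*√A) = -8 + 2*A^(3/2))
l(-202) - g = (-8 + 2*(-202)^(3/2)) - 1*(-41280) = (-8 + 2*(-202*I*√202)) + 41280 = (-8 - 404*I*√202) + 41280 = 41272 - 404*I*√202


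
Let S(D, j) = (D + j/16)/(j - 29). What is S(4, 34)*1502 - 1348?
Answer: 9839/20 ≈ 491.95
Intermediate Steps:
S(D, j) = (D + j/16)/(-29 + j) (S(D, j) = (D + j*(1/16))/(-29 + j) = (D + j/16)/(-29 + j))
S(4, 34)*1502 - 1348 = ((4 + (1/16)*34)/(-29 + 34))*1502 - 1348 = ((4 + 17/8)/5)*1502 - 1348 = ((⅕)*(49/8))*1502 - 1348 = (49/40)*1502 - 1348 = 36799/20 - 1348 = 9839/20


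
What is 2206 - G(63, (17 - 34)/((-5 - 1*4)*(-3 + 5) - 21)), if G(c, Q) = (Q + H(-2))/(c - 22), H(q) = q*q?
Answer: 3527221/1599 ≈ 2205.9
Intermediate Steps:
H(q) = q²
G(c, Q) = (4 + Q)/(-22 + c) (G(c, Q) = (Q + (-2)²)/(c - 22) = (Q + 4)/(-22 + c) = (4 + Q)/(-22 + c))
2206 - G(63, (17 - 34)/((-5 - 1*4)*(-3 + 5) - 21)) = 2206 - (4 + (17 - 34)/((-5 - 1*4)*(-3 + 5) - 21))/(-22 + 63) = 2206 - (4 - 17/((-5 - 4)*2 - 21))/41 = 2206 - (4 - 17/(-9*2 - 21))/41 = 2206 - (4 - 17/(-18 - 21))/41 = 2206 - (4 - 17/(-39))/41 = 2206 - (4 - 17*(-1/39))/41 = 2206 - (4 + 17/39)/41 = 2206 - 173/(41*39) = 2206 - 1*173/1599 = 2206 - 173/1599 = 3527221/1599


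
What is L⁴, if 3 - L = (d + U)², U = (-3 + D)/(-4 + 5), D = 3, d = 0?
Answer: 81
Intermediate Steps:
U = 0 (U = (-3 + 3)/(-4 + 5) = 0/1 = 0*1 = 0)
L = 3 (L = 3 - (0 + 0)² = 3 - 1*0² = 3 - 1*0 = 3 + 0 = 3)
L⁴ = 3⁴ = 81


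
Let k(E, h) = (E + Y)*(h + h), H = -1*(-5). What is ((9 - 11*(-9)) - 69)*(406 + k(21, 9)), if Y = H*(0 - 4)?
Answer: 16536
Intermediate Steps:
H = 5
Y = -20 (Y = 5*(0 - 4) = 5*(-4) = -20)
k(E, h) = 2*h*(-20 + E) (k(E, h) = (E - 20)*(h + h) = (-20 + E)*(2*h) = 2*h*(-20 + E))
((9 - 11*(-9)) - 69)*(406 + k(21, 9)) = ((9 - 11*(-9)) - 69)*(406 + 2*9*(-20 + 21)) = ((9 + 99) - 69)*(406 + 2*9*1) = (108 - 69)*(406 + 18) = 39*424 = 16536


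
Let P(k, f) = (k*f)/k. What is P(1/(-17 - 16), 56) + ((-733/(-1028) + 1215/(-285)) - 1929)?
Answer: -36652777/19532 ≈ -1876.6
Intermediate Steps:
P(k, f) = f (P(k, f) = (f*k)/k = f)
P(1/(-17 - 16), 56) + ((-733/(-1028) + 1215/(-285)) - 1929) = 56 + ((-733/(-1028) + 1215/(-285)) - 1929) = 56 + ((-733*(-1/1028) + 1215*(-1/285)) - 1929) = 56 + ((733/1028 - 81/19) - 1929) = 56 + (-69341/19532 - 1929) = 56 - 37746569/19532 = -36652777/19532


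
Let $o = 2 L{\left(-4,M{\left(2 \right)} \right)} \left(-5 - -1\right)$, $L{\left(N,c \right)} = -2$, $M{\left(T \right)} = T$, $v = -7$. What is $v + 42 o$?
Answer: $665$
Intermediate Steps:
$o = 16$ ($o = 2 \left(-2\right) \left(-5 - -1\right) = - 4 \left(-5 + 1\right) = \left(-4\right) \left(-4\right) = 16$)
$v + 42 o = -7 + 42 \cdot 16 = -7 + 672 = 665$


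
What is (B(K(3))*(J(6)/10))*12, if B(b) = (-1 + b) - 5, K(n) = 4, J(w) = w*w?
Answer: -432/5 ≈ -86.400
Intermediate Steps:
J(w) = w**2
B(b) = -6 + b
(B(K(3))*(J(6)/10))*12 = ((-6 + 4)*(6**2/10))*12 = -72/10*12 = -2*18/5*12 = -36/5*12 = -432/5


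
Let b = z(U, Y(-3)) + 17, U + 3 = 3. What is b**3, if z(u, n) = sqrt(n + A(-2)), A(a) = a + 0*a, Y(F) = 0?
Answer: (17 + I*sqrt(2))**3 ≈ 4811.0 + 1223.3*I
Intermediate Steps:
U = 0 (U = -3 + 3 = 0)
A(a) = a (A(a) = a + 0 = a)
z(u, n) = sqrt(-2 + n) (z(u, n) = sqrt(n - 2) = sqrt(-2 + n))
b = 17 + I*sqrt(2) (b = sqrt(-2 + 0) + 17 = sqrt(-2) + 17 = I*sqrt(2) + 17 = 17 + I*sqrt(2) ≈ 17.0 + 1.4142*I)
b**3 = (17 + I*sqrt(2))**3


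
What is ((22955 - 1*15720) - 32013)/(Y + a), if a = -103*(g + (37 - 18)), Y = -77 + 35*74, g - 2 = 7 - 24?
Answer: -24778/2101 ≈ -11.793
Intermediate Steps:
g = -15 (g = 2 + (7 - 24) = 2 - 17 = -15)
Y = 2513 (Y = -77 + 2590 = 2513)
a = -412 (a = -103*(-15 + (37 - 18)) = -103*(-15 + 19) = -103*4 = -412)
((22955 - 1*15720) - 32013)/(Y + a) = ((22955 - 1*15720) - 32013)/(2513 - 412) = ((22955 - 15720) - 32013)/2101 = (7235 - 32013)*(1/2101) = -24778*1/2101 = -24778/2101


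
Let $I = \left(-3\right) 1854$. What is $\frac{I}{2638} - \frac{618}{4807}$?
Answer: $- \frac{14183409}{6340433} \approx -2.237$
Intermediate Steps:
$I = -5562$
$\frac{I}{2638} - \frac{618}{4807} = - \frac{5562}{2638} - \frac{618}{4807} = \left(-5562\right) \frac{1}{2638} - \frac{618}{4807} = - \frac{2781}{1319} - \frac{618}{4807} = - \frac{14183409}{6340433}$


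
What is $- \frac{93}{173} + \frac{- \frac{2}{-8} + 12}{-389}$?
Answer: $- \frac{153185}{269188} \approx -0.56906$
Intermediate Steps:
$- \frac{93}{173} + \frac{- \frac{2}{-8} + 12}{-389} = \left(-93\right) \frac{1}{173} + \left(\left(-2\right) \left(- \frac{1}{8}\right) + 12\right) \left(- \frac{1}{389}\right) = - \frac{93}{173} + \left(\frac{1}{4} + 12\right) \left(- \frac{1}{389}\right) = - \frac{93}{173} + \frac{49}{4} \left(- \frac{1}{389}\right) = - \frac{93}{173} - \frac{49}{1556} = - \frac{153185}{269188}$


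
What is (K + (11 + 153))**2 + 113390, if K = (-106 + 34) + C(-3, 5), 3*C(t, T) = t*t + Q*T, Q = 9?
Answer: 125490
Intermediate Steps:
C(t, T) = 3*T + t**2/3 (C(t, T) = (t*t + 9*T)/3 = (t**2 + 9*T)/3 = 3*T + t**2/3)
K = -54 (K = (-106 + 34) + (3*5 + (1/3)*(-3)**2) = -72 + (15 + (1/3)*9) = -72 + (15 + 3) = -72 + 18 = -54)
(K + (11 + 153))**2 + 113390 = (-54 + (11 + 153))**2 + 113390 = (-54 + 164)**2 + 113390 = 110**2 + 113390 = 12100 + 113390 = 125490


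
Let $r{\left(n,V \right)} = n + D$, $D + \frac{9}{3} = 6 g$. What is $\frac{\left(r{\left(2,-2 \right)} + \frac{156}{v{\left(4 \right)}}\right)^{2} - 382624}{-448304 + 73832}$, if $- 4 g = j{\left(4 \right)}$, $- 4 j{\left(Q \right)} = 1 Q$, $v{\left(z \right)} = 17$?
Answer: $\frac{147401701}{144296544} \approx 1.0215$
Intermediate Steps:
$j{\left(Q \right)} = - \frac{Q}{4}$ ($j{\left(Q \right)} = - \frac{1 Q}{4} = - \frac{Q}{4}$)
$g = \frac{1}{4}$ ($g = - \frac{\left(- \frac{1}{4}\right) 4}{4} = \left(- \frac{1}{4}\right) \left(-1\right) = \frac{1}{4} \approx 0.25$)
$D = - \frac{3}{2}$ ($D = -3 + 6 \cdot \frac{1}{4} = -3 + \frac{3}{2} = - \frac{3}{2} \approx -1.5$)
$r{\left(n,V \right)} = - \frac{3}{2} + n$ ($r{\left(n,V \right)} = n - \frac{3}{2} = - \frac{3}{2} + n$)
$\frac{\left(r{\left(2,-2 \right)} + \frac{156}{v{\left(4 \right)}}\right)^{2} - 382624}{-448304 + 73832} = \frac{\left(\left(- \frac{3}{2} + 2\right) + \frac{156}{17}\right)^{2} - 382624}{-448304 + 73832} = \frac{\left(\frac{1}{2} + 156 \cdot \frac{1}{17}\right)^{2} - 382624}{-374472} = \left(\left(\frac{1}{2} + \frac{156}{17}\right)^{2} - 382624\right) \left(- \frac{1}{374472}\right) = \left(\left(\frac{329}{34}\right)^{2} - 382624\right) \left(- \frac{1}{374472}\right) = \left(\frac{108241}{1156} - 382624\right) \left(- \frac{1}{374472}\right) = \left(- \frac{442205103}{1156}\right) \left(- \frac{1}{374472}\right) = \frac{147401701}{144296544}$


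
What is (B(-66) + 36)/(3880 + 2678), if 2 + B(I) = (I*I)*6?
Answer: 13085/3279 ≈ 3.9905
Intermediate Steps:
B(I) = -2 + 6*I² (B(I) = -2 + (I*I)*6 = -2 + I²*6 = -2 + 6*I²)
(B(-66) + 36)/(3880 + 2678) = ((-2 + 6*(-66)²) + 36)/(3880 + 2678) = ((-2 + 6*4356) + 36)/6558 = ((-2 + 26136) + 36)*(1/6558) = (26134 + 36)*(1/6558) = 26170*(1/6558) = 13085/3279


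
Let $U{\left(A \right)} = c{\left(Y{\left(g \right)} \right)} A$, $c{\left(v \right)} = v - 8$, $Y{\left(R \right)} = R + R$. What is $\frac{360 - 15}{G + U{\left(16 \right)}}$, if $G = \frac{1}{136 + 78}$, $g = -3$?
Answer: $- \frac{14766}{9587} \approx -1.5402$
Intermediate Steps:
$Y{\left(R \right)} = 2 R$
$G = \frac{1}{214} \approx 0.0046729$
$c{\left(v \right)} = -8 + v$ ($c{\left(v \right)} = v - 8 = -8 + v$)
$U{\left(A \right)} = - 14 A$ ($U{\left(A \right)} = \left(-8 + 2 \left(-3\right)\right) A = \left(-8 - 6\right) A = - 14 A$)
$\frac{360 - 15}{G + U{\left(16 \right)}} = \frac{360 - 15}{\frac{1}{214} - 224} = \frac{345}{\frac{1}{214} - 224} = \frac{345}{- \frac{47935}{214}} = 345 \left(- \frac{214}{47935}\right) = - \frac{14766}{9587}$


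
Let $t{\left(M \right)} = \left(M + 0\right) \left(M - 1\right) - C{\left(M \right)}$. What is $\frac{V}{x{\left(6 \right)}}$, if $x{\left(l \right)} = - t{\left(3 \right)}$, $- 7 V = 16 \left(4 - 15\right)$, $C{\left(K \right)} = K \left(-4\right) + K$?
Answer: $- \frac{176}{105} \approx -1.6762$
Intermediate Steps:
$C{\left(K \right)} = - 3 K$ ($C{\left(K \right)} = - 4 K + K = - 3 K$)
$t{\left(M \right)} = 3 M + M \left(-1 + M\right)$ ($t{\left(M \right)} = \left(M + 0\right) \left(M - 1\right) - - 3 M = M \left(-1 + M\right) + 3 M = 3 M + M \left(-1 + M\right)$)
$V = \frac{176}{7}$ ($V = - \frac{16 \left(4 - 15\right)}{7} = - \frac{16 \left(-11\right)}{7} = \left(- \frac{1}{7}\right) \left(-176\right) = \frac{176}{7} \approx 25.143$)
$x{\left(l \right)} = -15$ ($x{\left(l \right)} = - 3 \left(2 + 3\right) = - 3 \cdot 5 = \left(-1\right) 15 = -15$)
$\frac{V}{x{\left(6 \right)}} = \frac{176}{7 \left(-15\right)} = \frac{176}{7} \left(- \frac{1}{15}\right) = - \frac{176}{105}$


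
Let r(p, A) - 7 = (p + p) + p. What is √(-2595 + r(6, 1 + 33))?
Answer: I*√2570 ≈ 50.695*I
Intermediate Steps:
r(p, A) = 7 + 3*p (r(p, A) = 7 + ((p + p) + p) = 7 + (2*p + p) = 7 + 3*p)
√(-2595 + r(6, 1 + 33)) = √(-2595 + (7 + 3*6)) = √(-2595 + (7 + 18)) = √(-2595 + 25) = √(-2570) = I*√2570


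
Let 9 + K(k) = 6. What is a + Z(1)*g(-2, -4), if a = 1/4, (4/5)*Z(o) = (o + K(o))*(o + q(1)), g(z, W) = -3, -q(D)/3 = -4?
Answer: 391/4 ≈ 97.750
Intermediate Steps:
q(D) = 12 (q(D) = -3*(-4) = 12)
K(k) = -3 (K(k) = -9 + 6 = -3)
Z(o) = 5*(-3 + o)*(12 + o)/4 (Z(o) = 5*((o - 3)*(o + 12))/4 = 5*((-3 + o)*(12 + o))/4 = 5*(-3 + o)*(12 + o)/4)
a = ¼ ≈ 0.25000
a + Z(1)*g(-2, -4) = ¼ + (-45 + (5/4)*1² + (45/4)*1)*(-3) = ¼ + (-45 + (5/4)*1 + 45/4)*(-3) = ¼ + (-45 + 5/4 + 45/4)*(-3) = ¼ - 65/2*(-3) = ¼ + 195/2 = 391/4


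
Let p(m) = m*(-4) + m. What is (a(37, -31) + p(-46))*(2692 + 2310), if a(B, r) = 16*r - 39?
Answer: -1985794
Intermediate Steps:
a(B, r) = -39 + 16*r
p(m) = -3*m (p(m) = -4*m + m = -3*m)
(a(37, -31) + p(-46))*(2692 + 2310) = ((-39 + 16*(-31)) - 3*(-46))*(2692 + 2310) = ((-39 - 496) + 138)*5002 = (-535 + 138)*5002 = -397*5002 = -1985794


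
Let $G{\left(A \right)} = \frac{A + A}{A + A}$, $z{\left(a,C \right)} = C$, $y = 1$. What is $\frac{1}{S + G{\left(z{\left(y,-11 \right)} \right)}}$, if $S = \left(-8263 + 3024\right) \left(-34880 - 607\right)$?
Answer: $\frac{1}{185916394} \approx 5.3788 \cdot 10^{-9}$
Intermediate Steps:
$G{\left(A \right)} = 1$ ($G{\left(A \right)} = \frac{2 A}{2 A} = 2 A \frac{1}{2 A} = 1$)
$S = 185916393$ ($S = \left(-5239\right) \left(-35487\right) = 185916393$)
$\frac{1}{S + G{\left(z{\left(y,-11 \right)} \right)}} = \frac{1}{185916393 + 1} = \frac{1}{185916394}$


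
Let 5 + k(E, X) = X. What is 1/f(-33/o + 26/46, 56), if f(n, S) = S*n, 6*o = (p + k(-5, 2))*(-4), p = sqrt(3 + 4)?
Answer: -155917/135264332 + 52371*sqrt(7)/135264332 ≈ -0.00012831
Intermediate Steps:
p = sqrt(7) ≈ 2.6458
k(E, X) = -5 + X
o = 2 - 2*sqrt(7)/3 (o = ((sqrt(7) + (-5 + 2))*(-4))/6 = ((sqrt(7) - 3)*(-4))/6 = ((-3 + sqrt(7))*(-4))/6 = (12 - 4*sqrt(7))/6 = 2 - 2*sqrt(7)/3 ≈ 0.23617)
1/f(-33/o + 26/46, 56) = 1/(56*(-33/(2 - 2*sqrt(7)/3) + 26/46)) = 1/(56*(-33/(2 - 2*sqrt(7)/3) + 26*(1/46))) = 1/(56*(-33/(2 - 2*sqrt(7)/3) + 13/23)) = 1/(56*(13/23 - 33/(2 - 2*sqrt(7)/3))) = 1/(728/23 - 1848/(2 - 2*sqrt(7)/3))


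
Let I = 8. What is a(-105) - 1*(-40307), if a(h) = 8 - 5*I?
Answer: 40275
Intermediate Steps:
a(h) = -32 (a(h) = 8 - 5*8 = 8 - 40 = -32)
a(-105) - 1*(-40307) = -32 - 1*(-40307) = -32 + 40307 = 40275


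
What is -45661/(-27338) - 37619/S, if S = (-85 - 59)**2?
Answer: -40800863/283440384 ≈ -0.14395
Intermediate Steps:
S = 20736 (S = (-144)**2 = 20736)
-45661/(-27338) - 37619/S = -45661/(-27338) - 37619/20736 = -45661*(-1/27338) - 37619*1/20736 = 45661/27338 - 37619/20736 = -40800863/283440384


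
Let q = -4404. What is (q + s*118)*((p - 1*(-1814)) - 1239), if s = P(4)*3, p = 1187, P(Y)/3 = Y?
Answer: -274872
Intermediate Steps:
P(Y) = 3*Y
s = 36 (s = (3*4)*3 = 12*3 = 36)
(q + s*118)*((p - 1*(-1814)) - 1239) = (-4404 + 36*118)*((1187 - 1*(-1814)) - 1239) = (-4404 + 4248)*((1187 + 1814) - 1239) = -156*(3001 - 1239) = -156*1762 = -274872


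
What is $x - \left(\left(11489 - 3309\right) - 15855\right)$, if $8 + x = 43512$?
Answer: $51179$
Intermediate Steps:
$x = 43504$ ($x = -8 + 43512 = 43504$)
$x - \left(\left(11489 - 3309\right) - 15855\right) = 43504 - \left(\left(11489 - 3309\right) - 15855\right) = 43504 - \left(8180 - 15855\right) = 43504 - -7675 = 43504 + 7675 = 51179$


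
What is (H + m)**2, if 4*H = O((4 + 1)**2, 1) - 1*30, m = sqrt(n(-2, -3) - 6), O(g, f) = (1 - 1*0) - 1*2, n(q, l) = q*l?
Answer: 961/16 ≈ 60.063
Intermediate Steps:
n(q, l) = l*q
O(g, f) = -1 (O(g, f) = (1 + 0) - 2 = 1 - 2 = -1)
m = 0 (m = sqrt(-3*(-2) - 6) = sqrt(6 - 6) = sqrt(0) = 0)
H = -31/4 (H = (-1 - 1*30)/4 = (-1 - 30)/4 = (1/4)*(-31) = -31/4 ≈ -7.7500)
(H + m)**2 = (-31/4 + 0)**2 = (-31/4)**2 = 961/16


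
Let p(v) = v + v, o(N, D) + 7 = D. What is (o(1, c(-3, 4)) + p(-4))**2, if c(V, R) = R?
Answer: 121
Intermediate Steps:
o(N, D) = -7 + D
p(v) = 2*v
(o(1, c(-3, 4)) + p(-4))**2 = ((-7 + 4) + 2*(-4))**2 = (-3 - 8)**2 = (-11)**2 = 121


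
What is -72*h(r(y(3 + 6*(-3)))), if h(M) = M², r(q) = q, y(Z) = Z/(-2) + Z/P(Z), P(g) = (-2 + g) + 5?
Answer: -11025/2 ≈ -5512.5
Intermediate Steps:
P(g) = 3 + g
y(Z) = -Z/2 + Z/(3 + Z) (y(Z) = Z/(-2) + Z/(3 + Z) = Z*(-½) + Z/(3 + Z) = -Z/2 + Z/(3 + Z))
-72*h(r(y(3 + 6*(-3)))) = -72*(-1 - (3 + 6*(-3)))²*(3 + 6*(-3))²/(4*(3 + (3 + 6*(-3)))²) = -72*(-1 - (3 - 18))²*(3 - 18)²/(4*(3 + (3 - 18))²) = -72*225*(-1 - 1*(-15))²/(4*(3 - 15)²) = -72*25*(-1 + 15)²/64 = -72*((½)*(-15)*(-1/12)*14)² = -72*(35/4)² = -72*1225/16 = -11025/2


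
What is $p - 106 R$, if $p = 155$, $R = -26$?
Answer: $2911$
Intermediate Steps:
$p - 106 R = 155 - -2756 = 155 + 2756 = 2911$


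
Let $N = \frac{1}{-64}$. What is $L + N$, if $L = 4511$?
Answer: $\frac{288703}{64} \approx 4511.0$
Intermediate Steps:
$N = - \frac{1}{64} \approx -0.015625$
$L + N = 4511 - \frac{1}{64} = \frac{288703}{64}$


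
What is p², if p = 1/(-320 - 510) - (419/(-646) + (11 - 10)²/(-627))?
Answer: 8241653405584/19567219545225 ≈ 0.42120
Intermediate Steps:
p = 2870828/4423485 (p = 1/(-830) - (419*(-1/646) + 1²*(-1/627)) = -1/830 - (-419/646 + 1*(-1/627)) = -1/830 - (-419/646 - 1/627) = -1/830 - 1*(-13861/21318) = -1/830 + 13861/21318 = 2870828/4423485 ≈ 0.64900)
p² = (2870828/4423485)² = 8241653405584/19567219545225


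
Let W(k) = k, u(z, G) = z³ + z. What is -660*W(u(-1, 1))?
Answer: 1320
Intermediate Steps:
u(z, G) = z + z³
-660*W(u(-1, 1)) = -660*(-1 + (-1)³) = -660*(-1 - 1) = -660*(-2) = 1320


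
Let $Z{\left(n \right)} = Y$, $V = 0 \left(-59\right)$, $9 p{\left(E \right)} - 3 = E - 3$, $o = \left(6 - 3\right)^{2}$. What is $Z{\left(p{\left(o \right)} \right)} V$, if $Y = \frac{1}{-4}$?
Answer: $0$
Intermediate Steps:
$o = 9$ ($o = 3^{2} = 9$)
$p{\left(E \right)} = \frac{E}{9}$ ($p{\left(E \right)} = \frac{1}{3} + \frac{E - 3}{9} = \frac{1}{3} + \frac{-3 + E}{9} = \frac{1}{3} + \left(- \frac{1}{3} + \frac{E}{9}\right) = \frac{E}{9}$)
$V = 0$
$Y = - \frac{1}{4} \approx -0.25$
$Z{\left(n \right)} = - \frac{1}{4}$
$Z{\left(p{\left(o \right)} \right)} V = \left(- \frac{1}{4}\right) 0 = 0$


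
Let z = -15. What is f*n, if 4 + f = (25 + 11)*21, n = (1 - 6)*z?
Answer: 56400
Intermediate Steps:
n = 75 (n = (1 - 6)*(-15) = -5*(-15) = 75)
f = 752 (f = -4 + (25 + 11)*21 = -4 + 36*21 = -4 + 756 = 752)
f*n = 752*75 = 56400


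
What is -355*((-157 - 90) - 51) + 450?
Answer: 106240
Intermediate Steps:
-355*((-157 - 90) - 51) + 450 = -355*(-247 - 51) + 450 = -355*(-298) + 450 = 105790 + 450 = 106240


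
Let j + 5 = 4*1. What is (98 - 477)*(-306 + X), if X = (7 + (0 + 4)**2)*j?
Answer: 124691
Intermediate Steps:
j = -1 (j = -5 + 4*1 = -5 + 4 = -1)
X = -23 (X = (7 + (0 + 4)**2)*(-1) = (7 + 4**2)*(-1) = (7 + 16)*(-1) = 23*(-1) = -23)
(98 - 477)*(-306 + X) = (98 - 477)*(-306 - 23) = -379*(-329) = 124691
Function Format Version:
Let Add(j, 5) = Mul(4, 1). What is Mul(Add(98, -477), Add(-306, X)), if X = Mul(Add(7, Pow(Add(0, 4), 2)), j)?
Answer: 124691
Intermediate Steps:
j = -1 (j = Add(-5, Mul(4, 1)) = Add(-5, 4) = -1)
X = -23 (X = Mul(Add(7, Pow(Add(0, 4), 2)), -1) = Mul(Add(7, Pow(4, 2)), -1) = Mul(Add(7, 16), -1) = Mul(23, -1) = -23)
Mul(Add(98, -477), Add(-306, X)) = Mul(Add(98, -477), Add(-306, -23)) = Mul(-379, -329) = 124691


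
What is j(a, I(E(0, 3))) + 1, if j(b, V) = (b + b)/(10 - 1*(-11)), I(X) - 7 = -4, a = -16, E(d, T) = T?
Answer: -11/21 ≈ -0.52381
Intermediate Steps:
I(X) = 3 (I(X) = 7 - 4 = 3)
j(b, V) = 2*b/21 (j(b, V) = (2*b)/(10 + 11) = (2*b)/21 = (2*b)*(1/21) = 2*b/21)
j(a, I(E(0, 3))) + 1 = (2/21)*(-16) + 1 = -32/21 + 1 = -11/21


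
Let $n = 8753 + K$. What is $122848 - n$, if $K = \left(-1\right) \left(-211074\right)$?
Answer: $-96979$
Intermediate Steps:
$K = 211074$
$n = 219827$ ($n = 8753 + 211074 = 219827$)
$122848 - n = 122848 - 219827 = -96979$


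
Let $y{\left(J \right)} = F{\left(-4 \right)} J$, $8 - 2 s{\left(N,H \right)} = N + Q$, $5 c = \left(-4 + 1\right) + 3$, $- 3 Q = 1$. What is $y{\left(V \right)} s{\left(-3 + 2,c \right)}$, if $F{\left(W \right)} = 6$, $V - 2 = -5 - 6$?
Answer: $-252$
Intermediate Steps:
$V = -9$ ($V = 2 - 11 = -9$)
$Q = - \frac{1}{3}$ ($Q = \left(- \frac{1}{3}\right) 1 = - \frac{1}{3} \approx -0.33333$)
$c = 0$ ($c = \frac{\left(-4 + 1\right) + 3}{5} = \frac{-3 + 3}{5} = \frac{1}{5} \cdot 0 = 0$)
$s{\left(N,H \right)} = \frac{25}{6} - \frac{N}{2}$ ($s{\left(N,H \right)} = 4 - \frac{N - \frac{1}{3}}{2} = 4 - \frac{- \frac{1}{3} + N}{2} = 4 - \left(- \frac{1}{6} + \frac{N}{2}\right) = \frac{25}{6} - \frac{N}{2}$)
$y{\left(J \right)} = 6 J$
$y{\left(V \right)} s{\left(-3 + 2,c \right)} = 6 \left(-9\right) \left(\frac{25}{6} - \frac{-3 + 2}{2}\right) = - 54 \left(\frac{25}{6} - - \frac{1}{2}\right) = - 54 \left(\frac{25}{6} + \frac{1}{2}\right) = \left(-54\right) \frac{14}{3} = -252$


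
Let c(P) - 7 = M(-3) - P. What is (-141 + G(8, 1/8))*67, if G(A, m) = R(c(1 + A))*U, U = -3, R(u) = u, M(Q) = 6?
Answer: -10251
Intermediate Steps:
c(P) = 13 - P (c(P) = 7 + (6 - P) = 13 - P)
G(A, m) = -36 + 3*A (G(A, m) = (13 - (1 + A))*(-3) = (13 + (-1 - A))*(-3) = (12 - A)*(-3) = -36 + 3*A)
(-141 + G(8, 1/8))*67 = (-141 + (-36 + 3*8))*67 = (-141 + (-36 + 24))*67 = (-141 - 12)*67 = -153*67 = -10251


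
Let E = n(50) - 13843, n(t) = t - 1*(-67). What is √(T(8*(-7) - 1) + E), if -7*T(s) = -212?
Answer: I*√671090/7 ≈ 117.03*I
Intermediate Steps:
n(t) = 67 + t (n(t) = t + 67 = 67 + t)
T(s) = 212/7 (T(s) = -⅐*(-212) = 212/7)
E = -13726 (E = (67 + 50) - 13843 = 117 - 13843 = -13726)
√(T(8*(-7) - 1) + E) = √(212/7 - 13726) = √(-95870/7) = I*√671090/7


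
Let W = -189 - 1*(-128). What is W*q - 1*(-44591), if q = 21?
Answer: 43310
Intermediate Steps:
W = -61 (W = -189 + 128 = -61)
W*q - 1*(-44591) = -61*21 - 1*(-44591) = -1281 + 44591 = 43310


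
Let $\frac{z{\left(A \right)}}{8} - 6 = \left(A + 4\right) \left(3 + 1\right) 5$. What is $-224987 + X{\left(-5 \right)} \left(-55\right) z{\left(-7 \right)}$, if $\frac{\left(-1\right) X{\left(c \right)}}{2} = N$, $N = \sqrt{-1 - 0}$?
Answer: $-224987 - 47520 i \approx -2.2499 \cdot 10^{5} - 47520.0 i$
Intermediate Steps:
$N = i$ ($N = \sqrt{-1 + 0} = \sqrt{-1} = i \approx 1.0 i$)
$X{\left(c \right)} = - 2 i$
$z{\left(A \right)} = 688 + 160 A$ ($z{\left(A \right)} = 48 + 8 \left(A + 4\right) \left(3 + 1\right) 5 = 48 + 8 \left(4 + A\right) 4 \cdot 5 = 48 + 8 \left(16 + 4 A\right) 5 = 48 + 8 \left(80 + 20 A\right) = 48 + \left(640 + 160 A\right) = 688 + 160 A$)
$-224987 + X{\left(-5 \right)} \left(-55\right) z{\left(-7 \right)} = -224987 + - 2 i \left(-55\right) \left(688 + 160 \left(-7\right)\right) = -224987 + 110 i \left(688 - 1120\right) = -224987 + 110 i \left(-432\right) = -224987 - 47520 i$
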